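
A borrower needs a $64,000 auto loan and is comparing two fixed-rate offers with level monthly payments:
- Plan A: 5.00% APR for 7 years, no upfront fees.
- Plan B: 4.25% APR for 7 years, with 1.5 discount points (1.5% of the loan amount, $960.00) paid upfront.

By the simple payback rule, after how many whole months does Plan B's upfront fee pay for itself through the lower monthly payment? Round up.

43 months

Plan A: monthly rate = 5%/12 = 0.0041667; payment = 64,000 × 0.0041667 / (1 − (1+0.0041667)^−84) = $904.57.
Plan B: monthly rate = 4.25%/12 = 0.0035417; payment = 64,000 × 0.0035417 / (1 − (1+0.0035417)^−84) = $882.19.
Monthly savings = $904.57 − $882.19 = $22.38.
Break-even = $960.00 / $22.38 = 42.90 → 43 months.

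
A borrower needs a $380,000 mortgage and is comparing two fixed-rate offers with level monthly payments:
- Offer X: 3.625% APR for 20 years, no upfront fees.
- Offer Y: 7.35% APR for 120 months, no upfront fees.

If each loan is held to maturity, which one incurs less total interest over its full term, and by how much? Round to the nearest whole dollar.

Offer X by $2,917

Offer X: monthly rate = 3.625%/12 = 0.0030208; payment = 380,000 × 0.0030208 / (1 − (1+0.0030208)^−240) = $2,228.33.
Total interest on Offer X = 240 × $2,228.33 − $380,000 = $154,799.20.
Offer Y: monthly rate = 7.35%/12 = 0.0061250; payment = 380,000 × 0.0061250 / (1 − (1+0.0061250)^−120) = $4,480.97.
Total interest on Offer Y = 120 × $4,480.97 − $380,000 = $157,716.40.
Offer X is lower by $2,917.20.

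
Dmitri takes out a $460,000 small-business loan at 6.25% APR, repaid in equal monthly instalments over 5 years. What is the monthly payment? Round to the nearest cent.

$8,946.66

Monthly rate = 6.25%/12 = 0.0052083; payment = 460,000 × 0.0052083 / (1 − (1+0.0052083)^−60) = $8,946.66.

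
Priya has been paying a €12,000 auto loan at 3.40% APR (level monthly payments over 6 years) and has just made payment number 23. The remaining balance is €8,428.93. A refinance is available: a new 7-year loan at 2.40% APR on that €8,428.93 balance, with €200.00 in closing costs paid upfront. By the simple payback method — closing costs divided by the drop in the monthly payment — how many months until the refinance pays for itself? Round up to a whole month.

3 months

Current payment = 12,000 × 3.4%/12 / (1 − (1+0.0028333)^−72) = €184.48.
Refinanced payment = 8,428.93 × 0.0020000 / (1 − (1+0.0020000)^−84) = €109.11.
Monthly savings = €184.48 − €109.11 = €75.37.
Break-even = €200.00 / €75.37 = 2.65 → 3 months.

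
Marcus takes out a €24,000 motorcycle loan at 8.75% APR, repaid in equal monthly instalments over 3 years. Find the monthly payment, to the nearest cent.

Monthly rate = 8.75%/12 = 0.0072917; payment = 24,000 × 0.0072917 / (1 − (1+0.0072917)^−36) = €760.40.

€760.40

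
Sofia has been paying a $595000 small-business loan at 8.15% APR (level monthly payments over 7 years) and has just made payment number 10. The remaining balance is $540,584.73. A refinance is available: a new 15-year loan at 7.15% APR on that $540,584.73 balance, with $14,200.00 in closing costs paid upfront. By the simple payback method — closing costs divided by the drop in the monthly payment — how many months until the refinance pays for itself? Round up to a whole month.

Current payment = 595,000 × 8.15%/12 / (1 − (1+0.0067917)^−84) = $9,318.33.
Refinanced payment = 540,584.73 × 0.0059583 / (1 − (1+0.0059583)^−180) = $4,904.37.
Monthly savings = $9,318.33 − $4,904.37 = $4,413.96.
Break-even = $14,200.00 / $4,413.96 = 3.22 → 4 months.

4 months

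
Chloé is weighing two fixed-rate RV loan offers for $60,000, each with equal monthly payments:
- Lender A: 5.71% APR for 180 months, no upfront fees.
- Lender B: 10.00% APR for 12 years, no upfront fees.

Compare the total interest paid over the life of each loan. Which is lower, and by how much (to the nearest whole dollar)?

Lender A: monthly rate = 5.71%/12 = 0.0047583; payment = 60,000 × 0.0047583 / (1 − (1+0.0047583)^−180) = $496.96.
Total interest on Lender A = 180 × $496.96 − $60,000 = $29,452.80.
Lender B: monthly rate = 10%/12 = 0.0083333; payment = 60,000 × 0.0083333 / (1 − (1+0.0083333)^−144) = $717.05.
Total interest on Lender B = 144 × $717.05 − $60,000 = $43,255.20.
Lender A is lower by $13,802.40.

Lender A by $13,802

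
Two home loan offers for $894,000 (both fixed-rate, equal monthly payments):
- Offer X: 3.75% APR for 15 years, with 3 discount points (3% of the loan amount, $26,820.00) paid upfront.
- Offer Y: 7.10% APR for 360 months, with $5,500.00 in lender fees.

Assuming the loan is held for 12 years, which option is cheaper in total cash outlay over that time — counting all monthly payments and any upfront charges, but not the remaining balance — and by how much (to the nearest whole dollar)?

Offer Y by $92,370

Offer X: monthly rate = 3.75%/12 = 0.0031250; payment = 894,000 × 0.0031250 / (1 − (1+0.0031250)^−180) = $6,501.37.
Offer Y: monthly rate = 7.1%/12 = 0.0059167; payment = 894,000 × 0.0059167 / (1 − (1+0.0059167)^−360) = $6,007.97.
Over 144 months: Offer X costs 144 × $6,501.37 + $26,820.00 = $963,017.28; Offer Y costs 144 × $6,007.97 + $5,500.00 = $870,647.68.
Offer Y is cheaper by $963,017.28 − $870,647.68 = $92,369.60.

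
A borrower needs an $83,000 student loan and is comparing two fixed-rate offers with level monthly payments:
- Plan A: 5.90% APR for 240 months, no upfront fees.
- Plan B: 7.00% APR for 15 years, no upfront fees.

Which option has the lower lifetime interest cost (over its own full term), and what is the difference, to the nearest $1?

Plan A: monthly rate = 5.9%/12 = 0.0049167; payment = 83,000 × 0.0049167 / (1 − (1+0.0049167)^−240) = $589.86.
Total interest on Plan A = 240 × $589.86 − $83,000 = $58,566.40.
Plan B: monthly rate = 7%/12 = 0.0058333; payment = 83,000 × 0.0058333 / (1 − (1+0.0058333)^−180) = $746.03.
Total interest on Plan B = 180 × $746.03 − $83,000 = $51,285.40.
Plan B is lower by $7,281.00.

Plan B by $7,281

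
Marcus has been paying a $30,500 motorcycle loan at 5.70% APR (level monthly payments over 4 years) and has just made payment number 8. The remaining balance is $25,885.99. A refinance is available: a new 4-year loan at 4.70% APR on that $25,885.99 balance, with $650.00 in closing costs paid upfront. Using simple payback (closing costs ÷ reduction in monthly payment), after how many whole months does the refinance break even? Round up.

Current payment = 30,500 × 5.7%/12 / (1 − (1+0.0047500)^−48) = $712.11.
Refinanced payment = 25,885.99 × 0.0039167 / (1 − (1+0.0039167)^−48) = $592.62.
Monthly savings = $712.11 − $592.62 = $119.49.
Break-even = $650.00 / $119.49 = 5.44 → 6 months.

6 months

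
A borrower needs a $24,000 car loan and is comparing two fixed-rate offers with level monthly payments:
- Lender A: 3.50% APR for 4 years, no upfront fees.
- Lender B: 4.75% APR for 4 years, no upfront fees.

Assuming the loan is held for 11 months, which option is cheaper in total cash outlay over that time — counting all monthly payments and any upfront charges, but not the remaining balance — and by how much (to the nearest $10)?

Lender A by $150

Lender A: at 3.50% the monthly rate is 0.0029167, so the payment is 24,000 × 0.0029167 / (1 − 1.0029167^−48) = $536.54.
Lender B: at 4.75% the monthly rate is 0.0039583, so the payment is 24,000 × 0.0039583 / (1 − 1.0039583^−48) = $549.99.
Over 11 months: Lender A costs 11 × $536.54 = $5,901.94; Lender B costs 11 × $549.99 = $6,049.89.
Lender A is cheaper by $6,049.89 − $5,901.94 = $147.95.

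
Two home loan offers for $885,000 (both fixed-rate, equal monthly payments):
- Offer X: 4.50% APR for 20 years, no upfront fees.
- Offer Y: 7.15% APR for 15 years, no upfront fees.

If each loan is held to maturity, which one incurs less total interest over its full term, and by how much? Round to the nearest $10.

Offer X by $101,480

Offer X: monthly rate = 4.5%/12 = 0.0037500; payment = 885,000 × 0.0037500 / (1 − (1+0.0037500)^−240) = $5,598.95.
Total interest on Offer X = 240 × $5,598.95 − $885,000 = $458,748.00.
Offer Y: monthly rate = 7.15%/12 = 0.0059583; payment = 885,000 × 0.0059583 / (1 − (1+0.0059583)^−180) = $8,029.03.
Total interest on Offer Y = 180 × $8,029.03 − $885,000 = $560,225.40.
Offer X is lower by $101,477.40.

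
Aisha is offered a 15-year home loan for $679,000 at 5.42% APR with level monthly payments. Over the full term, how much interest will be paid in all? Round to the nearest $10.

$314,460

At 5.42% the monthly rate is 0.0045167, so the payment is 679,000 × 0.0045167 / (1 − 1.0045167^−180) = $5,519.21.
Total paid = 180 × $5,519.21 = $993,457.80; interest = $993,457.80 − $679,000 = $314,457.80.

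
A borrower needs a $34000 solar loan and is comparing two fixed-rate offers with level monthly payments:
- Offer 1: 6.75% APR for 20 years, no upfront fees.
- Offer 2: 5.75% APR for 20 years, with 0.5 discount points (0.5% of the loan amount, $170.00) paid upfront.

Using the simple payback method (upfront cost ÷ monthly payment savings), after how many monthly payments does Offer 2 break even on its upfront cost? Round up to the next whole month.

Offer 1: at 6.75% the monthly rate is 0.0056250, so the payment is 34,000 × 0.0056250 / (1 − 1.0056250^−240) = $258.52.
Offer 2: at 5.75% the monthly rate is 0.0047917, so the payment is 34,000 × 0.0047917 / (1 − 1.0047917^−240) = $238.71.
Monthly savings = $258.52 − $238.71 = $19.81.
Break-even = $170.00 / $19.81 = 8.58 → 9 months.

9 months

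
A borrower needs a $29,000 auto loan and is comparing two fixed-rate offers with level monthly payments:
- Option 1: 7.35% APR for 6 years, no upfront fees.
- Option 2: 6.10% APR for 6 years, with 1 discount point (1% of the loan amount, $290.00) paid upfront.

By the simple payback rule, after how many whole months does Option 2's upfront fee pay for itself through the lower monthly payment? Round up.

Option 1: at 7.35% the monthly rate is 0.0061250, so the payment is 29,000 × 0.0061250 / (1 − 1.0061250^−72) = $499.31.
Option 2: at 6.10% the monthly rate is 0.0050833, so the payment is 29,000 × 0.0050833 / (1 − 1.0050833^−72) = $481.98.
Monthly savings = $499.31 − $481.98 = $17.33.
Break-even = $290.00 / $17.33 = 16.73 → 17 months.

17 months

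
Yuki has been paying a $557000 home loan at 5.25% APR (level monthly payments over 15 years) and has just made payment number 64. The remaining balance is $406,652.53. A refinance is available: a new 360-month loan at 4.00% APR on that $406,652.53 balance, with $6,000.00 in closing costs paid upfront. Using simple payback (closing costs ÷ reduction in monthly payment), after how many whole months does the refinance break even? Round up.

Current payment = 557,000 × 5.25%/12 / (1 − (1+0.0043750)^−180) = $4,477.60.
Refinanced payment = 406,652.53 × 0.0033333 / (1 − (1+0.0033333)^−360) = $1,941.42.
Monthly savings = $4,477.60 − $1,941.42 = $2,536.18.
Break-even = $6,000.00 / $2,536.18 = 2.37 → 3 months.

3 months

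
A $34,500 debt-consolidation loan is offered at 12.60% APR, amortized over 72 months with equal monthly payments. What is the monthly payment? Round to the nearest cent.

At 12.60% the monthly rate is 0.0105000, so the payment is 34,500 × 0.0105000 / (1 − 1.0105000^−72) = $685.29.

$685.29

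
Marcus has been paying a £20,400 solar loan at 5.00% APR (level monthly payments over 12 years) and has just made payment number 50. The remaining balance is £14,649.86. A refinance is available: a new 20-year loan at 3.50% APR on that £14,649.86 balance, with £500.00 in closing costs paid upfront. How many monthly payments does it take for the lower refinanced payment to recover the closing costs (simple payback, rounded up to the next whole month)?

Current payment = 20,400 × 5%/12 / (1 − (1+0.0041667)^−144) = £188.68.
Refinanced payment = 14,649.86 × 0.0029167 / (1 − (1+0.0029167)^−240) = £84.96.
Monthly savings = £188.68 − £84.96 = £103.72.
Break-even = £500.00 / £103.72 = 4.82 → 5 months.

5 months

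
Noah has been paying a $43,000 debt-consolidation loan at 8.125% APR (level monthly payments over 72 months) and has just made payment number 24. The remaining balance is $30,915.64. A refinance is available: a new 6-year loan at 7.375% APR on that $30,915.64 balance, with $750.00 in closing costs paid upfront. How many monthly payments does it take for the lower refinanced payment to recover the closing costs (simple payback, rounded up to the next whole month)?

Current payment = 43,000 × 8.125%/12 / (1 − (1+0.0067708)^−72) = $756.56.
Refinanced payment = 30,915.64 × 0.0061458 / (1 − (1+0.0061458)^−72) = $532.67.
Monthly savings = $756.56 − $532.67 = $223.89.
Break-even = $750.00 / $223.89 = 3.35 → 4 months.

4 months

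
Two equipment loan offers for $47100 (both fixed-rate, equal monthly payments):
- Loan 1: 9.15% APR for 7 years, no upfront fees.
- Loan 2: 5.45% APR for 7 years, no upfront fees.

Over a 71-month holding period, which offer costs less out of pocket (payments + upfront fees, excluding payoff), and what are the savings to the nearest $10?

Loan 1: monthly rate = 9.15%/12 = 0.0076250; payment = 47,100 × 0.0076250 / (1 − (1+0.0076250)^−84) = $761.39.
Loan 2: monthly rate = 5.45%/12 = 0.0045417; payment = 47,100 × 0.0045417 / (1 − (1+0.0045417)^−84) = $675.71.
Over 71 months: Loan 1 costs 71 × $761.39 = $54,058.69; Loan 2 costs 71 × $675.71 = $47,975.41.
Loan 2 is cheaper by $54,058.69 − $47,975.41 = $6,083.28.

Loan 2 by $6,080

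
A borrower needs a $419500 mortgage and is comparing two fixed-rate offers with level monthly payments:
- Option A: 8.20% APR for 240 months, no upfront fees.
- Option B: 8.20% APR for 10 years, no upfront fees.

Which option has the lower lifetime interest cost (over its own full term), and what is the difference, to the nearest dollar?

Option B by $238,607

Option A: monthly rate = 8.2%/12 = 0.0068333; payment = 419,500 × 0.0068333 / (1 − (1+0.0068333)^−240) = $3,561.26.
Total interest on Option A = 240 × $3,561.26 − $419,500 = $435,202.40.
Option B: monthly rate = 8.2%/12 = 0.0068333; payment = 419,500 × 0.0068333 / (1 − (1+0.0068333)^−120) = $5,134.13.
Total interest on Option B = 120 × $5,134.13 − $419,500 = $196,595.60.
Option B is lower by $238,606.80.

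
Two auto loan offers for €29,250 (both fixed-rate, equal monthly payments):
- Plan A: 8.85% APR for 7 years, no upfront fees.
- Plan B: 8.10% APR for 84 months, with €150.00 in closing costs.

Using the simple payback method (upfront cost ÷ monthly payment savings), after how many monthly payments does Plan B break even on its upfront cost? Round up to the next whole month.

14 months

Plan A: at 8.85% the monthly rate is 0.0073750, so the payment is 29,250 × 0.0073750 / (1 − 1.0073750^−84) = €468.38.
Plan B: at 8.10% the monthly rate is 0.0067500, so the payment is 29,250 × 0.0067500 / (1 − 1.0067500^−84) = €457.36.
Monthly savings = €468.38 − €457.36 = €11.02.
Break-even = €150.00 / €11.02 = 13.61 → 14 months.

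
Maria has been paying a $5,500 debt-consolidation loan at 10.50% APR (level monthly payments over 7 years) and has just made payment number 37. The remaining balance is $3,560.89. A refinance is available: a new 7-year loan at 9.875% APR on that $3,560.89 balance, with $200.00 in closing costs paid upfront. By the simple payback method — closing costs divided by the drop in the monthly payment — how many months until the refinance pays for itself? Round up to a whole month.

6 months

Current payment = 5,500 × 10.5%/12 / (1 − (1+0.0087500)^−84) = $92.73.
Refinanced payment = 3,560.89 × 0.0082292 / (1 − (1+0.0082292)^−84) = $58.89.
Monthly savings = $92.73 − $58.89 = $33.84.
Break-even = $200.00 / $33.84 = 5.91 → 6 months.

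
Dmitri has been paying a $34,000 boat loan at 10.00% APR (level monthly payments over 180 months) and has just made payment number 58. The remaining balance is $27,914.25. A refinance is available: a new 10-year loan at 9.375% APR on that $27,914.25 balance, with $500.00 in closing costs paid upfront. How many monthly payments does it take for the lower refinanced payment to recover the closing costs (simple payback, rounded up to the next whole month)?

Current payment = 34,000 × 10%/12 / (1 − (1+0.0083333)^−180) = $365.37.
Refinanced payment = 27,914.25 × 0.0078125 / (1 − (1+0.0078125)^−120) = $359.30.
Monthly savings = $365.37 − $359.30 = $6.07.
Break-even = $500.00 / $6.07 = 82.37 → 83 months.

83 months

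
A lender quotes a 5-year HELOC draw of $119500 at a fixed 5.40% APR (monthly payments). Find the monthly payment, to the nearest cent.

$2,277.08

Monthly rate = 5.4%/12 = 0.0045000; payment = 119,500 × 0.0045000 / (1 − (1+0.0045000)^−60) = $2,277.08.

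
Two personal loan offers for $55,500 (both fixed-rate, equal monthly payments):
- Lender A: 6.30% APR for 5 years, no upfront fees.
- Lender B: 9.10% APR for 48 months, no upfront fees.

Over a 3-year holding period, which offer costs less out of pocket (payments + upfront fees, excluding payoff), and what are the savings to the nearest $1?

Lender A: monthly rate = 6.3%/12 = 0.0052500; payment = 55,500 × 0.0052500 / (1 − (1+0.0052500)^−60) = $1,080.73.
Lender B: at 9.10% the monthly rate is 0.0075833, so the payment is 55,500 × 0.0075833 / (1 − 1.0075833^−48) = $1,383.76.
Over 36 months: Lender A costs 36 × $1,080.73 = $38,906.28; Lender B costs 36 × $1,383.76 = $49,815.36.
Lender A is cheaper by $49,815.36 − $38,906.28 = $10,909.08.

Lender A by $10,909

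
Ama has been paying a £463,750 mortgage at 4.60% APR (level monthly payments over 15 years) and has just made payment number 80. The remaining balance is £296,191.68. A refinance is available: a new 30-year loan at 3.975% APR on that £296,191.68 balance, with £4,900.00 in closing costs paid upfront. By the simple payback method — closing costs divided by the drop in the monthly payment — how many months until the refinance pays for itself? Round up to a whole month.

3 months

Current payment = 463,750 × 4.6%/12 / (1 − (1+0.0038333)^−180) = £3,571.40.
Refinanced payment = 296,191.68 × 0.0033125 / (1 − (1+0.0033125)^−360) = £1,409.80.
Monthly savings = £3,571.40 − £1,409.80 = £2,161.60.
Break-even = £4,900.00 / £2,161.60 = 2.27 → 3 months.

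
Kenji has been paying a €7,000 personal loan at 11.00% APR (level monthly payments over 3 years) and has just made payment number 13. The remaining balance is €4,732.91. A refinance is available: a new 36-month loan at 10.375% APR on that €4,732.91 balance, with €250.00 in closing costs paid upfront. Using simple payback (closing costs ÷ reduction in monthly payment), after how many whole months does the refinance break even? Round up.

4 months

Current payment = 7,000 × 11%/12 / (1 − (1+0.0091667)^−36) = €229.17.
Refinanced payment = 4,732.91 × 0.0086458 / (1 − (1+0.0086458)^−36) = €153.55.
Monthly savings = €229.17 − €153.55 = €75.62.
Break-even = €250.00 / €75.62 = 3.31 → 4 months.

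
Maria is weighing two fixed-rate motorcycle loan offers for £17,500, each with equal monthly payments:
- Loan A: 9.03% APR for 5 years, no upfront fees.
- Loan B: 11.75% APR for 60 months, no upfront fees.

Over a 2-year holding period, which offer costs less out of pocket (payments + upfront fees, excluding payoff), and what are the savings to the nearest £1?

Loan A by £565

Loan A: monthly rate = 9.03%/12 = 0.0075250; payment = 17,500 × 0.0075250 / (1 − (1+0.0075250)^−60) = £363.53.
Loan B: monthly rate = 11.75%/12 = 0.0097917; payment = 17,500 × 0.0097917 / (1 − (1+0.0097917)^−60) = £387.07.
Over 24 months: Loan A costs 24 × £363.53 = £8,724.72; Loan B costs 24 × £387.07 = £9,289.68.
Loan A is cheaper by £9,289.68 − £8,724.72 = £564.96.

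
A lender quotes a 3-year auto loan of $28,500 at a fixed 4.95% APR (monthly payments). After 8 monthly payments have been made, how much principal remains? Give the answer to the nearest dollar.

$22,527

With monthly rate i = 4.95%/12 = 0.0041250, the balance after k of n payments is P · [(1+i)^n − (1+i)^k] / [(1+i)^n − 1].
(1+0.0041250)^36 = 1.15973851 and (1+0.0041250)^8 = 1.03348039, so the balance is 28,500 × (1.15973851 − 1.03348039) / (1.15973851 − 1) = $22,526.54.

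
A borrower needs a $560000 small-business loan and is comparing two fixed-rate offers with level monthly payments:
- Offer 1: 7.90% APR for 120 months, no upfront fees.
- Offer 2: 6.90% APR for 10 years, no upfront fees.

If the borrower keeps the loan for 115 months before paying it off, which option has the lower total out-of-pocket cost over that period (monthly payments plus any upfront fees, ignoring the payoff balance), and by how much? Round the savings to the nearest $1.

Offer 2 by $33,527

Offer 1: monthly rate = 7.9%/12 = 0.0065833; payment = 560,000 × 0.0065833 / (1 − (1+0.0065833)^−120) = $6,764.79.
Offer 2: monthly rate = 6.9%/12 = 0.0057500; payment = 560,000 × 0.0057500 / (1 − (1+0.0057500)^−120) = $6,473.25.
Over 115 months: Offer 1 costs 115 × $6,764.79 = $777,950.85; Offer 2 costs 115 × $6,473.25 = $744,423.75.
Offer 2 is cheaper by $777,950.85 − $744,423.75 = $33,527.10.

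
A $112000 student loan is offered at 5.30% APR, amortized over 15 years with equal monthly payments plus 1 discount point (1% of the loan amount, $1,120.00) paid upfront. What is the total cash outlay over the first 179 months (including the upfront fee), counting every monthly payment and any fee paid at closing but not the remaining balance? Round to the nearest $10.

Monthly rate = 5.3%/12 = 0.0044167; payment = 112,000 × 0.0044167 / (1 − (1+0.0044167)^−180) = $903.29.
Total outlay = 179 × $903.29 + $1,120.00 = $162,808.91.

$162,810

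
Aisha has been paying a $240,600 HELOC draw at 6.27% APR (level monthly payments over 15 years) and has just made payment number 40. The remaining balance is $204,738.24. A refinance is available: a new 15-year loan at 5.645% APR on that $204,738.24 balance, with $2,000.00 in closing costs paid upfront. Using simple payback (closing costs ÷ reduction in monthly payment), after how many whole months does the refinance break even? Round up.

6 months

Current payment = 240,600 × 6.27%/12 / (1 − (1+0.0052250)^−180) = $2,065.58.
Refinanced payment = 204,738.24 × 0.0047042 / (1 − (1+0.0047042)^−180) = $1,688.68.
Monthly savings = $2,065.58 − $1,688.68 = $376.90.
Break-even = $2,000.00 / $376.90 = 5.31 → 6 months.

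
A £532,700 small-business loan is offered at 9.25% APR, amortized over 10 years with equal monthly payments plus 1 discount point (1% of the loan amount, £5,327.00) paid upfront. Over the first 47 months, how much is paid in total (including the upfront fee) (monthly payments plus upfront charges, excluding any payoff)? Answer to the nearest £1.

£325,881

Monthly rate = 9.25%/12 = 0.0077083; payment = 532,700 × 0.0077083 / (1 − (1+0.0077083)^−120) = £6,820.30.
Total outlay = 47 × £6,820.30 + £5,327.00 = £325,881.10.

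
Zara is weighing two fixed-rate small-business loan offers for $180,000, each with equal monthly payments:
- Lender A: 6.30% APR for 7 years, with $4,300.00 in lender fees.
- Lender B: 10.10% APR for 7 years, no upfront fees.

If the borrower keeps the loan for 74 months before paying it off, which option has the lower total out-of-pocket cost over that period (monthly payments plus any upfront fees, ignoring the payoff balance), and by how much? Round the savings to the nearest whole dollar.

Lender A: monthly rate = 6.3%/12 = 0.0052500; payment = 180,000 × 0.0052500 / (1 − (1+0.0052500)^−84) = $2,655.50.
Lender B: monthly rate = 10.1%/12 = 0.0084167; payment = 180,000 × 0.0084167 / (1 − (1+0.0084167)^−84) = $2,997.52.
Over 74 months: Lender A costs 74 × $2,655.50 + $4,300.00 = $200,807.00; Lender B costs 74 × $2,997.52 = $221,816.48.
Lender A is cheaper by $221,816.48 − $200,807.00 = $21,009.48.

Lender A by $21,009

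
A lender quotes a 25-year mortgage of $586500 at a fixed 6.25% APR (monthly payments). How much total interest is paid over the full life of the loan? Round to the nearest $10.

$574,190

Monthly rate = 6.25%/12 = 0.0052083; payment = 586,500 × 0.0052083 / (1 − (1+0.0052083)^−300) = $3,868.96.
Total paid = 300 × $3,868.96 = $1,160,688.00; interest = $1,160,688.00 − $586,500 = $574,188.00.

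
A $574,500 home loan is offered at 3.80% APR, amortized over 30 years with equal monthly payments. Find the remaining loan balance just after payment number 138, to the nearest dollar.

$426,351

With monthly rate i = 3.8%/12 = 0.0031667, the balance after k of n payments is P · [(1+i)^n − (1+i)^k] / [(1+i)^n − 1].
(1+0.0031667)^360 = 3.12114150 and (1+0.0031667)^138 = 1.54698758, so the balance is 574,500 × (3.12114150 − 1.54698758) / (3.12114150 − 1) = $426,351.30.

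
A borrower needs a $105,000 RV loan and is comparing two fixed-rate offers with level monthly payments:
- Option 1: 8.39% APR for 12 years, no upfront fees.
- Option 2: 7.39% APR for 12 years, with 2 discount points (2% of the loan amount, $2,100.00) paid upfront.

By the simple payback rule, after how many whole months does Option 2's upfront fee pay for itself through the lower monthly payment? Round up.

Option 1: at 8.39% the monthly rate is 0.0069917, so the payment is 105,000 × 0.0069917 / (1 − 1.0069917^−144) = $1,159.15.
Option 2: monthly rate = 7.39%/12 = 0.0061583; payment = 105,000 × 0.0061583 / (1 − (1+0.0061583)^−144) = $1,101.75.
Monthly savings = $1,159.15 − $1,101.75 = $57.40.
Break-even = $2,100.00 / $57.40 = 36.59 → 37 months.

37 months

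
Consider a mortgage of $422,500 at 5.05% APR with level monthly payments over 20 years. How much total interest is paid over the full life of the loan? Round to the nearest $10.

$249,500

At 5.05% the monthly rate is 0.0042083, so the payment is 422,500 × 0.0042083 / (1 − 1.0042083^−240) = $2,800.00.
Total paid = 240 × $2,800.00 = $672,000.00; interest = $672,000.00 − $422,500 = $249,500.00.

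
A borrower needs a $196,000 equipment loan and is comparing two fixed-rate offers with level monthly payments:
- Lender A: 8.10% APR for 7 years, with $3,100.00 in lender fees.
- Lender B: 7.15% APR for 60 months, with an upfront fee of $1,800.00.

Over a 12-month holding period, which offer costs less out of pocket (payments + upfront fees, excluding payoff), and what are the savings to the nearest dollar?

Lender A by $8,663

Lender A: monthly rate = 8.1%/12 = 0.0067500; payment = 196,000 × 0.0067500 / (1 − (1+0.0067500)^−84) = $3,064.67.
Lender B: at 7.15% the monthly rate is 0.0059583, so the payment is 196,000 × 0.0059583 / (1 − 1.0059583^−60) = $3,894.92.
Over 12 months: Lender A costs 12 × $3,064.67 + $3,100.00 = $39,876.04; Lender B costs 12 × $3,894.92 + $1,800.00 = $48,539.04.
Lender A is cheaper by $48,539.04 − $39,876.04 = $8,663.00.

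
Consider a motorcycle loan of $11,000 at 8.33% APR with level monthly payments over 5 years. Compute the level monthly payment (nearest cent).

Monthly rate = 8.33%/12 = 0.0069417; payment = 11,000 × 0.0069417 / (1 − (1+0.0069417)^−60) = $224.78.

$224.78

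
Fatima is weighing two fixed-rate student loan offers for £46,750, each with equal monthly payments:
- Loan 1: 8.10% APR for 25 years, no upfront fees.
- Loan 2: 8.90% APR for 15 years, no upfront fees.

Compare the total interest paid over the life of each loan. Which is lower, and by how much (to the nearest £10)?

Loan 2 by £24,330

Loan 1: at 8.10% the monthly rate is 0.0067500, so the payment is 46,750 × 0.0067500 / (1 − 1.0067500^−300) = £363.93.
Total interest on Loan 1 = 300 × £363.93 − £46,750 = £62,429.00.
Loan 2: at 8.90% the monthly rate is 0.0074167, so the payment is 46,750 × 0.0074167 / (1 − 1.0074167^−180) = £471.39.
Total interest on Loan 2 = 180 × £471.39 − £46,750 = £38,100.20.
Loan 2 is lower by £24,328.80.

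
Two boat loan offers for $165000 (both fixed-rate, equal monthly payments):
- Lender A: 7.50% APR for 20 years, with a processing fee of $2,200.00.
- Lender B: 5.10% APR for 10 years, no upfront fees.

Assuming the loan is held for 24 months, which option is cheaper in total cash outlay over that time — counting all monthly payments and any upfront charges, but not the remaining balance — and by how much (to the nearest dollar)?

Lender A: at 7.50% the monthly rate is 0.0062500, so the payment is 165,000 × 0.0062500 / (1 − 1.0062500^−240) = $1,329.23.
Lender B: monthly rate = 5.1%/12 = 0.0042500; payment = 165,000 × 0.0042500 / (1 − (1+0.0042500)^−120) = $1,758.16.
Over 24 months: Lender A costs 24 × $1,329.23 + $2,200.00 = $34,101.52; Lender B costs 24 × $1,758.16 = $42,195.84.
Lender A is cheaper by $42,195.84 − $34,101.52 = $8,094.32.

Lender A by $8,094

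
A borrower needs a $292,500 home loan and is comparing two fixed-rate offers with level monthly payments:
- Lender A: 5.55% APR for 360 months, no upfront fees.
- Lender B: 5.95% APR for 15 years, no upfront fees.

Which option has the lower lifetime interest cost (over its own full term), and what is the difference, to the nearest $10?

Lender A: monthly rate = 5.55%/12 = 0.0046250; payment = 292,500 × 0.0046250 / (1 − (1+0.0046250)^−360) = $1,669.97.
Total interest on Lender A = 360 × $1,669.97 − $292,500 = $308,689.20.
Lender B: monthly rate = 5.95%/12 = 0.0049583; payment = 292,500 × 0.0049583 / (1 − (1+0.0049583)^−180) = $2,460.39.
Total interest on Lender B = 180 × $2,460.39 − $292,500 = $150,370.20.
Lender B is lower by $158,319.00.

Lender B by $158,320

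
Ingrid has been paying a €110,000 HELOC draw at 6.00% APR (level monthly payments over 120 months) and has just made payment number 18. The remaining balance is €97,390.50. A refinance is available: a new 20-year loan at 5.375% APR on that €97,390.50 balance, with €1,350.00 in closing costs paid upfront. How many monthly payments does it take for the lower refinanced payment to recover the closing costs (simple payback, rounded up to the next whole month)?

Current payment = 110,000 × 6%/12 / (1 − (1+0.0050000)^−120) = €1,221.23.
Refinanced payment = 97,390.50 × 0.0044792 / (1 − (1+0.0044792)^−240) = €663.08.
Monthly savings = €1,221.23 − €663.08 = €558.15.
Break-even = €1,350.00 / €558.15 = 2.42 → 3 months.

3 months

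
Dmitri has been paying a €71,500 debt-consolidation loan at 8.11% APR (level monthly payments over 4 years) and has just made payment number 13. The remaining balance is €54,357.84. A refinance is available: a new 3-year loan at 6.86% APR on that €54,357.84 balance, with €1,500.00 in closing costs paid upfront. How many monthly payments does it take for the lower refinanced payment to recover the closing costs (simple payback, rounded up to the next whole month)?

21 months

Current payment = 71,500 × 8.11%/12 / (1 − (1+0.0067583)^−48) = €1,749.22.
Refinanced payment = 54,357.84 × 0.0057167 / (1 − (1+0.0057167)^−36) = €1,674.94.
Monthly savings = €1,749.22 − €1,674.94 = €74.28.
Break-even = €1,500.00 / €74.28 = 20.19 → 21 months.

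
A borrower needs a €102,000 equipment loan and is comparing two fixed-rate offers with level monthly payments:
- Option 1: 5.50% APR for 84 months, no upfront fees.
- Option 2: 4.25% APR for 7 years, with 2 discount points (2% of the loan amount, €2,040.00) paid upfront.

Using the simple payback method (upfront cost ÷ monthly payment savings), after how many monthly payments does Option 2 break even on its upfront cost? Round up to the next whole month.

35 months

Option 1: at 5.50% the monthly rate is 0.0045833, so the payment is 102,000 × 0.0045833 / (1 − 1.0045833^−84) = €1,465.74.
Option 2: monthly rate = 4.25%/12 = 0.0035417; payment = 102,000 × 0.0035417 / (1 − (1+0.0035417)^−84) = €1,405.99.
Monthly savings = €1,465.74 − €1,405.99 = €59.75.
Break-even = €2,040.00 / €59.75 = 34.14 → 35 months.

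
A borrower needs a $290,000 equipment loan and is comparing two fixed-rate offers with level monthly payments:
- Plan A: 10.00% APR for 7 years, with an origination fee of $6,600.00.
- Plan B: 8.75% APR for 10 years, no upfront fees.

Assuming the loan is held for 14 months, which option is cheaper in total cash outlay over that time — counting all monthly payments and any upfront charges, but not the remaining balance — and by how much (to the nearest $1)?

Plan A: monthly rate = 10%/12 = 0.0083333; payment = 290,000 × 0.0083333 / (1 − (1+0.0083333)^−84) = $4,814.34.
Plan B: monthly rate = 8.75%/12 = 0.0072917; payment = 290,000 × 0.0072917 / (1 − (1+0.0072917)^−120) = $3,634.48.
Over 14 months: Plan A costs 14 × $4,814.34 + $6,600.00 = $74,000.76; Plan B costs 14 × $3,634.48 = $50,882.72.
Plan B is cheaper by $74,000.76 − $50,882.72 = $23,118.04.

Plan B by $23,118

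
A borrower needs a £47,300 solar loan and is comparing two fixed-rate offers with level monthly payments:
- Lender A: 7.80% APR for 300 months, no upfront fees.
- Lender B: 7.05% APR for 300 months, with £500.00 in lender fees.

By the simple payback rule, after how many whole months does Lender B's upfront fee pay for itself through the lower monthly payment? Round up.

22 months

Lender A: at 7.80% the monthly rate is 0.0065000, so the payment is 47,300 × 0.0065000 / (1 − 1.0065000^−300) = £358.82.
Lender B: at 7.05% the monthly rate is 0.0058750, so the payment is 47,300 × 0.0058750 / (1 − 1.0058750^−300) = £335.82.
Monthly savings = £358.82 − £335.82 = £23.00.
Break-even = £500.00 / £23.00 = 21.74 → 22 months.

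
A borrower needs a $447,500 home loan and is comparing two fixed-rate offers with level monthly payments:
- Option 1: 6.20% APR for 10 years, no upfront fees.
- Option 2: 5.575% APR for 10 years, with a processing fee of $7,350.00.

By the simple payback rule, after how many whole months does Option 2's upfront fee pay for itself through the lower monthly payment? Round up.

Option 1: at 6.20% the monthly rate is 0.0051667, so the payment is 447,500 × 0.0051667 / (1 − 1.0051667^−120) = $5,013.23.
Option 2: monthly rate = 5.575%/12 = 0.0046458; payment = 447,500 × 0.0046458 / (1 − (1+0.0046458)^−120) = $4,873.20.
Monthly savings = $5,013.23 − $4,873.20 = $140.03.
Break-even = $7,350.00 / $140.03 = 52.49 → 53 months.

53 months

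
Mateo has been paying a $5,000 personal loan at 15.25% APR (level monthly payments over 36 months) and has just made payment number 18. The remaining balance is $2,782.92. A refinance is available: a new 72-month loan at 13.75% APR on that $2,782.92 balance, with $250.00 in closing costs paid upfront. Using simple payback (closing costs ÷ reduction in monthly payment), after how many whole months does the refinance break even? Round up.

3 months

Current payment = 5,000 × 15.25%/12 / (1 − (1+0.0127083)^−36) = $173.94.
Refinanced payment = 2,782.92 × 0.0114583 / (1 − (1+0.0114583)^−72) = $56.97.
Monthly savings = $173.94 − $56.97 = $116.97.
Break-even = $250.00 / $116.97 = 2.14 → 3 months.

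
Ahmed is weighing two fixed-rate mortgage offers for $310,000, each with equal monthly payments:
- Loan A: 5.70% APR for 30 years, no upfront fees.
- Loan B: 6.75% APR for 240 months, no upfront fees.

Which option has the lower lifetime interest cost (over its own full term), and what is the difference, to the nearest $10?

Loan A: at 5.70% the monthly rate is 0.0047500, so the payment is 310,000 × 0.0047500 / (1 − 1.0047500^−360) = $1,799.24.
Total interest on Loan A = 360 × $1,799.24 − $310,000 = $337,726.40.
Loan B: monthly rate = 6.75%/12 = 0.0056250; payment = 310,000 × 0.0056250 / (1 − (1+0.0056250)^−240) = $2,357.13.
Total interest on Loan B = 240 × $2,357.13 − $310,000 = $255,711.20.
Loan B is lower by $82,015.20.

Loan B by $82,020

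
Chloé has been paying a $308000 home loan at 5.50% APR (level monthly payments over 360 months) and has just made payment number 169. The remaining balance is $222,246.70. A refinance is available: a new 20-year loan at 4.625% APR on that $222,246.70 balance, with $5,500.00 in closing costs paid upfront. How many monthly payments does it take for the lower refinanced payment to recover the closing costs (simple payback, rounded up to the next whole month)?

17 months

Current payment = 308,000 × 5.5%/12 / (1 − (1+0.0045833)^−360) = $1,748.79.
Refinanced payment = 222,246.70 × 0.0038542 / (1 − (1+0.0038542)^−240) = $1,421.08.
Monthly savings = $1,748.79 − $1,421.08 = $327.71.
Break-even = $5,500.00 / $327.71 = 16.78 → 17 months.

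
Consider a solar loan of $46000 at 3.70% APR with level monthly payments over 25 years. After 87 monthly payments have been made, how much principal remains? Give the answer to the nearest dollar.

$36,695

With monthly rate i = 3.7%/12 = 0.0030833, the balance after k of n payments is P · [(1+i)^n − (1+i)^k] / [(1+i)^n − 1].
(1+0.0030833)^300 = 2.51828190 and (1+0.0030833)^87 = 1.30713445, so the balance is 46,000 × (2.51828190 − 1.30713445) / (2.51828190 − 1) = $36,694.62.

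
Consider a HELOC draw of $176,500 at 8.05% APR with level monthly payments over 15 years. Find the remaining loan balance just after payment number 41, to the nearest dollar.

With monthly rate i = 8.05%/12 = 0.0067083, the balance after k of n payments is P · [(1+i)^n − (1+i)^k] / [(1+i)^n − 1].
(1+0.0067083)^180 = 3.33165063 and (1+0.0067083)^41 = 1.31537689, so the balance is 176,500 × (3.33165063 − 1.31537689) / (3.33165063 − 1) = $152,626.77.

$152,627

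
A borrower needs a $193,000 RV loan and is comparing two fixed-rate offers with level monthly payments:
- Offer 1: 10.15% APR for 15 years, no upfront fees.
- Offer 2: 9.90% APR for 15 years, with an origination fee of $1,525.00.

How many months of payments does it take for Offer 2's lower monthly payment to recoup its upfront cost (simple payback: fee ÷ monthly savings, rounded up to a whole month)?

52 months

Offer 1: at 10.15% the monthly rate is 0.0084583, so the payment is 193,000 × 0.0084583 / (1 − 1.0084583^−180) = $2,091.73.
Offer 2: monthly rate = 9.9%/12 = 0.0082500; payment = 193,000 × 0.0082500 / (1 − (1+0.0082500)^−180) = $2,062.20.
Monthly savings = $2,091.73 − $2,062.20 = $29.53.
Break-even = $1,525.00 / $29.53 = 51.64 → 52 months.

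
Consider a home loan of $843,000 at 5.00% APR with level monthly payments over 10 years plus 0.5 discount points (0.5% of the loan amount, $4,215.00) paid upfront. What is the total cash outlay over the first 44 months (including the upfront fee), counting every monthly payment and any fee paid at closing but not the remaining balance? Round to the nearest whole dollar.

Monthly rate = 5%/12 = 0.0041667; payment = 843,000 × 0.0041667 / (1 − (1+0.0041667)^−120) = $8,941.32.
Total outlay = 44 × $8,941.32 + $4,215.00 = $397,633.08.

$397,633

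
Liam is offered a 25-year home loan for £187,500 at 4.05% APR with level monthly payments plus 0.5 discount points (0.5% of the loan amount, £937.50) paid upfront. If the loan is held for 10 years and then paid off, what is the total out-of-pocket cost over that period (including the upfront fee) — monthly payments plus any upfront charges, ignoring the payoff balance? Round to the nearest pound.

Monthly rate = 4.05%/12 = 0.0033750; payment = 187,500 × 0.0033750 / (1 − (1+0.0033750)^−300) = £994.88.
Total outlay = 120 × £994.88 + £937.50 = £120,323.10.

£120,323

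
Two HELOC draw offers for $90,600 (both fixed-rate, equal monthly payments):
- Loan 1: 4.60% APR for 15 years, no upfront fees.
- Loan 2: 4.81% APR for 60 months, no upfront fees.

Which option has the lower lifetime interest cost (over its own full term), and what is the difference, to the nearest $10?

Loan 1: at 4.60% the monthly rate is 0.0038333, so the payment is 90,600 × 0.0038333 / (1 − 1.0038333^−180) = $697.72.
Total interest on Loan 1 = 180 × $697.72 − $90,600 = $34,989.60.
Loan 2: monthly rate = 4.81%/12 = 0.0040083; payment = 90,600 × 0.0040083 / (1 − (1+0.0040083)^−60) = $1,701.86.
Total interest on Loan 2 = 60 × $1,701.86 − $90,600 = $11,511.60.
Loan 2 is lower by $23,478.00.

Loan 2 by $23,480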